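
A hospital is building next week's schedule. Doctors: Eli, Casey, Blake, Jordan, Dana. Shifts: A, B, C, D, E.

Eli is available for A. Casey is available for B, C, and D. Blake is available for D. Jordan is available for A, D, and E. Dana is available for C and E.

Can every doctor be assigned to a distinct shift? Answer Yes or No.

A valid assignment of size 5: Eli→A, Casey→B, Blake→D, Jordan→E, Dana→C.
Every doctor is matched, so this is a perfect matching.

Yes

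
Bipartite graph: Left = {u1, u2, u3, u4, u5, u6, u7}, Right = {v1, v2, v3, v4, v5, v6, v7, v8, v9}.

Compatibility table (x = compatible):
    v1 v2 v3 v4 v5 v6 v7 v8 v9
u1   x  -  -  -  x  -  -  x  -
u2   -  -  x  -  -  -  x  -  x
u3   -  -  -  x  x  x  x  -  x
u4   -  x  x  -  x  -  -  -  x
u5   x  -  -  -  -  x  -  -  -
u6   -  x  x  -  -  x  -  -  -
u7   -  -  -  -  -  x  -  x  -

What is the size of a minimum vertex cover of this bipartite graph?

7

A maximum matching has 7 edges (e.g. u1–v8, u2–v7, u3–v5, u4–v3, u5–v1, u6–v2, u7–v6).
By König's theorem the minimum vertex cover has the same size. One such cover is {u1, u2, u3, u4, u5, u6, u7}.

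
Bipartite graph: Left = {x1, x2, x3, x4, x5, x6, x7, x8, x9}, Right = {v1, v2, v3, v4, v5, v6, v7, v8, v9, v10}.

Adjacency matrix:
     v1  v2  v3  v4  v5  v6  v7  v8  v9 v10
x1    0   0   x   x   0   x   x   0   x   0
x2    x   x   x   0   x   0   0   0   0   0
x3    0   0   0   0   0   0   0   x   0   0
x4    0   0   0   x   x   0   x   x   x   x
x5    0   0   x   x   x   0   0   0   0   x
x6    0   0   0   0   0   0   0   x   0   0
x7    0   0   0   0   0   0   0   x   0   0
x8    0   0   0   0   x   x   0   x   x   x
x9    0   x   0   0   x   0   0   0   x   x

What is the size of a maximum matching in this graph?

A valid assignment of size 7: x1→v3, x2→v1, x3→v8, x4→v5, x5→v4, x8→v10, x9→v2.
The set {x3, x6, x7} has only 1 neighbour ({v8}), so by Hall's theorem at most 7 of the 9 left vertices can be matched.

7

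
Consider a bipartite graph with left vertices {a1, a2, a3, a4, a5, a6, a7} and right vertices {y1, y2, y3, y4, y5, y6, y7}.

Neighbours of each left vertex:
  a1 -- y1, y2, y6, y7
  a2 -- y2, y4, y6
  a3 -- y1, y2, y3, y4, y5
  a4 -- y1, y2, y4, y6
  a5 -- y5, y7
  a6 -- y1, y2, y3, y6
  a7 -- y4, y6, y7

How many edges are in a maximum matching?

7

For example, pair a1-y1, a2-y6, a3-y4, a4-y2, a5-y5, a6-y3, a7-y7.
All 7 left vertices are matched, so no larger matching exists.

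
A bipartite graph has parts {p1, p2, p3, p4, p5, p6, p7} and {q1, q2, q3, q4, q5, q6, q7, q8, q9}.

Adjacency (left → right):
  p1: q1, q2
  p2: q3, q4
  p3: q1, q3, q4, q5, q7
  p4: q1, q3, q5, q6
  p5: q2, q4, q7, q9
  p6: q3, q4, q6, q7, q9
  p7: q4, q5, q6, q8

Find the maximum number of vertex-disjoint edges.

7

One maximum matching: p1–q1, p2–q3, p3–q4, p4–q6, p5–q2, p6–q9, p7–q8.
All 7 left vertices are matched, so no larger matching exists.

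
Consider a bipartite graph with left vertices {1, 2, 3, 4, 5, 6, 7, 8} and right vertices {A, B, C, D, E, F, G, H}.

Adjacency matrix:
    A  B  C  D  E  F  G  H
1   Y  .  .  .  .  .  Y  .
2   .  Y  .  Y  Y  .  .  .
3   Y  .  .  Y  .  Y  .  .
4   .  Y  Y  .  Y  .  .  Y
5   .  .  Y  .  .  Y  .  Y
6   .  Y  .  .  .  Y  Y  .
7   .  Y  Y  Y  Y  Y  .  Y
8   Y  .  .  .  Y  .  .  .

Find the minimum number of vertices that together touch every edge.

A maximum matching has 8 edges (e.g. 1–G, 2–D, 3–A, 4–B, 5–C, 6–F, 7–H, 8–E).
By König's theorem the minimum vertex cover has the same size. One such cover is {1, 2, 3, 4, 5, 6, 7, 8}.

8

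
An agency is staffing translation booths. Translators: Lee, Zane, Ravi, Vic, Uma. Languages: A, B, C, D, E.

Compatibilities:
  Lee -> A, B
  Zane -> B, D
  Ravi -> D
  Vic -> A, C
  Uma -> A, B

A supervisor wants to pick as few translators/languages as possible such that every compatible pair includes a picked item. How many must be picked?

4

The 4 edges Lee–A, Zane–B, Ravi–D, Vic–C form a matching, so any vertex cover needs at least 4 vertices (one per matched edge).
Conversely {Vic, A, B, D} meets every edge and has exactly 4 vertices, so 4 is optimal.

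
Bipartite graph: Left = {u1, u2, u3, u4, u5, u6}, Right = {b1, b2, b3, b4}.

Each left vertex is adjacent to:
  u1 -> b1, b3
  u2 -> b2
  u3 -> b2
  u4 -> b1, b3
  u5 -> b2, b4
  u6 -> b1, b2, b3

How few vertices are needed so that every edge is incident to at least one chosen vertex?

The 4 edges u1–b1, u2–b2, u4–b3, u5–b4 form a matching, so any vertex cover needs at least 4 vertices (one per matched edge).
Conversely {u5, b1, b2, b3} meets every edge and has exactly 4 vertices, so 4 is optimal.

4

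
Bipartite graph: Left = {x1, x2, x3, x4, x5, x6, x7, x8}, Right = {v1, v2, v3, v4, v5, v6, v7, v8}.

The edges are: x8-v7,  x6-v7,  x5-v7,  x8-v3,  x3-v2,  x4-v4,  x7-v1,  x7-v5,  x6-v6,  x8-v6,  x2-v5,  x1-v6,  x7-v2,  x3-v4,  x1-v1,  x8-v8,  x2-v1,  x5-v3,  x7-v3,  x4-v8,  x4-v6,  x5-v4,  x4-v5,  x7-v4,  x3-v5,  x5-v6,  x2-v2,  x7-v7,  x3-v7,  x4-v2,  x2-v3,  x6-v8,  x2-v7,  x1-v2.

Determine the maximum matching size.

For example, pair x1-v1, x2-v3, x3-v2, x4-v5, x5-v7, x6-v8, x7-v4, x8-v6.
This saturates every left vertex, so 8 is the maximum.

8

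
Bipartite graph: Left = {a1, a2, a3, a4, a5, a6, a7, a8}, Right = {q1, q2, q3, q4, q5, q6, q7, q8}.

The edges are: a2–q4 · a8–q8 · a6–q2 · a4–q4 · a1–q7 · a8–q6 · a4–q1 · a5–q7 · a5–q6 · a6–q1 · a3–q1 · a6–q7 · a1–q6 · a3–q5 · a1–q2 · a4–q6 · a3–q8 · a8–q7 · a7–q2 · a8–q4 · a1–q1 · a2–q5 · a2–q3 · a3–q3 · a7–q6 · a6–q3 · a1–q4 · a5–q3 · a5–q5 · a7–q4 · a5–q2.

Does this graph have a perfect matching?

A valid assignment of size 8: a1-q4, a2-q5, a3-q8, a4-q1, a5-q3, a6-q7, a7-q2, a8-q6.
All 8 left vertices are covered.

Yes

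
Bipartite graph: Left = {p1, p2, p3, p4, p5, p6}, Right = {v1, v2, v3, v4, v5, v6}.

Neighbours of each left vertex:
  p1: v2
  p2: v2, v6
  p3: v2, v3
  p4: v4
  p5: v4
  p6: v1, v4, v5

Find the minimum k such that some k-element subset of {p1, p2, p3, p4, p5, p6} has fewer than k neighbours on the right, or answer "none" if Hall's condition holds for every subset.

Take S = {p4, p5}. Its neighbourhood is {v4}, so |N(S)| = 1 < |S| = 2.
No single vertex violates Hall's condition since each has at least one neighbour, so 2 is the minimum.

2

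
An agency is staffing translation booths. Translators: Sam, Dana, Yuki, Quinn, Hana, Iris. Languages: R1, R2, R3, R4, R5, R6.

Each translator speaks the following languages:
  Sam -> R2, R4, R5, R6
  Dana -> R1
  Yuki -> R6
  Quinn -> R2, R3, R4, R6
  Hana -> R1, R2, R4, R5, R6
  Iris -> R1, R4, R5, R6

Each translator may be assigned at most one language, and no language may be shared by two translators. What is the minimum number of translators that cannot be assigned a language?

A valid assignment of size 6: Sam-R5, Dana-R1, Yuki-R6, Quinn-R3, Hana-R2, Iris-R4.
This saturates every translator, so 6 is the maximum.
That matches 6 of the 6, leaving 0 unmatched; no matching can do better.

0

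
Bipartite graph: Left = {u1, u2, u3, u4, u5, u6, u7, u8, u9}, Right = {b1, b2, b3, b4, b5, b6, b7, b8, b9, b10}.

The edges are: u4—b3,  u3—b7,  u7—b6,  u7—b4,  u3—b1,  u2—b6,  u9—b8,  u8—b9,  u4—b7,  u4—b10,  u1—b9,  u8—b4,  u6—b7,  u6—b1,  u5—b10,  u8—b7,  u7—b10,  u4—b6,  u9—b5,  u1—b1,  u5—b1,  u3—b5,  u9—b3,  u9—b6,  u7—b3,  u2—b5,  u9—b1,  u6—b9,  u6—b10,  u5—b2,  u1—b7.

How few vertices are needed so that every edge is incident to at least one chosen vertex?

A maximum matching has 9 edges (e.g. u1–b7, u2–b6, u3–b5, u4–b10, u5–b2, u6–b9, u7–b3, u8–b4, u9–b1).
By König's theorem the minimum vertex cover has the same size. One such cover is {u1, u2, u3, u4, u5, u6, u7, u8, u9}.

9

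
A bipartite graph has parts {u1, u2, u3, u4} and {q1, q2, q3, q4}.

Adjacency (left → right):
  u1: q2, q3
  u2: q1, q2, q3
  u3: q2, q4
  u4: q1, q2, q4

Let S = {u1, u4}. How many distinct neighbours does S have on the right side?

4

The union of neighbours of {u1, u4} is {q1, q2, q3, q4}, which has 4 elements.
Since |N(S)| = 4 ≥ |S| = 2, Hall's condition holds for this subset.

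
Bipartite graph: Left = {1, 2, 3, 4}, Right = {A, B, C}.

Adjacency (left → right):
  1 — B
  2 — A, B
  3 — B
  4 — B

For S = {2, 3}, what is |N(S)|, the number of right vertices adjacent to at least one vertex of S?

2

The union of neighbours of {2, 3} is {A, B}, which has 2 elements.
Since |N(S)| = 2 ≥ |S| = 2, Hall's condition holds for this subset.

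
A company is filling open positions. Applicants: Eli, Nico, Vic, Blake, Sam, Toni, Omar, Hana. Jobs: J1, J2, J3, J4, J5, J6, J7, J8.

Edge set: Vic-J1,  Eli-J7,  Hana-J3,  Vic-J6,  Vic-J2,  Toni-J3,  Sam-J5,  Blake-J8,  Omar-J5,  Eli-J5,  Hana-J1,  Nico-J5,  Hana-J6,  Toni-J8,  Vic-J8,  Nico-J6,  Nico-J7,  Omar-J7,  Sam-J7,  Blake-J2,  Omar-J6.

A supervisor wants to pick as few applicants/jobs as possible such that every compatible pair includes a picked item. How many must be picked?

{Vic, Blake, Toni, Hana, J5, J6, J7} is a vertex cover of size 7: every edge has an endpoint in this set.
No smaller cover exists because Eli–J5, Nico–J6, Vic–J1, Blake–J2, Sam–J7, Toni–J8, Hana–J3 is a matching of size 7, and a cover must include an endpoint of each of these disjoint edges (König's theorem).

7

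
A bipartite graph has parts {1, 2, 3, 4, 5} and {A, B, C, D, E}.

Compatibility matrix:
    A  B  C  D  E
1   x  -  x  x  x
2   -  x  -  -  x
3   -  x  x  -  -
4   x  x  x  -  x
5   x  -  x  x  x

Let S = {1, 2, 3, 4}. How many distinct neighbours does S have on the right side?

5

The union of neighbours of {1, 2, 3, 4} is {A, B, C, D, E}, which has 5 elements.
Since |N(S)| = 5 ≥ |S| = 4, Hall's condition holds for this subset.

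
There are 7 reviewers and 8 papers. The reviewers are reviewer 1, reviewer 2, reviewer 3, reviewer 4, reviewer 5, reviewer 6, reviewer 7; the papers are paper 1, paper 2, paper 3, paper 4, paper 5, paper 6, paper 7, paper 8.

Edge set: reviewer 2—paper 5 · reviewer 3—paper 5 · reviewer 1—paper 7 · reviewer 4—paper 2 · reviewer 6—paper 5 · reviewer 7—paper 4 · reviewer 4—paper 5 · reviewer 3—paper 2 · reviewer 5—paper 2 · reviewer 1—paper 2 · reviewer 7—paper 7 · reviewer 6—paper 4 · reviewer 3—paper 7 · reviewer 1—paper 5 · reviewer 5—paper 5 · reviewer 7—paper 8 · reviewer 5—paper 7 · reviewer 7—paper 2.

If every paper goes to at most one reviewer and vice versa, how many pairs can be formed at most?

5

A valid assignment of size 5: reviewer 1-paper 2, reviewer 2-paper 5, reviewer 3-paper 7, reviewer 6-paper 4, reviewer 7-paper 8.
The set {reviewer 1, reviewer 2, reviewer 3, reviewer 4, reviewer 5} has only 3 neighbours ({paper 2, paper 5, paper 7}), so by Hall's theorem at most 5 of the 7 reviewers can be matched.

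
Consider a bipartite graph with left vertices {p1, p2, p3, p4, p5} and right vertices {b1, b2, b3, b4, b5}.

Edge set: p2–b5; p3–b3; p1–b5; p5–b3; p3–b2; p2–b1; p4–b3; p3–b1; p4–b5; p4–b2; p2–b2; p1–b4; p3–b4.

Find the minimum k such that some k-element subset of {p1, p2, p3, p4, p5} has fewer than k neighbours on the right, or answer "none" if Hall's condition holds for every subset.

none

A matching saturating every left vertex exists, for instance p1→b4, p2→b5, p3→b1, p4→b2, p5→b3.
By Hall's marriage theorem, this means |N(S)| ≥ |S| for every subset S, so no violating subset exists.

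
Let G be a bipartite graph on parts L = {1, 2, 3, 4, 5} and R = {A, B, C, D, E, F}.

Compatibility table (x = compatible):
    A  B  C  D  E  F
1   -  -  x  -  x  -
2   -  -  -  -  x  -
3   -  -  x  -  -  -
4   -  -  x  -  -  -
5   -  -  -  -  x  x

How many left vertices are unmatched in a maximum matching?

One maximum matching: 1-C, 2-E, 5-F.
The set {1, 2, 3, 4} has only 2 neighbours ({C, E}), so by Hall's theorem at most 3 of the 5 left vertices can be matched.
That matches 3 of the 5, leaving 2 unmatched; no matching can do better.

2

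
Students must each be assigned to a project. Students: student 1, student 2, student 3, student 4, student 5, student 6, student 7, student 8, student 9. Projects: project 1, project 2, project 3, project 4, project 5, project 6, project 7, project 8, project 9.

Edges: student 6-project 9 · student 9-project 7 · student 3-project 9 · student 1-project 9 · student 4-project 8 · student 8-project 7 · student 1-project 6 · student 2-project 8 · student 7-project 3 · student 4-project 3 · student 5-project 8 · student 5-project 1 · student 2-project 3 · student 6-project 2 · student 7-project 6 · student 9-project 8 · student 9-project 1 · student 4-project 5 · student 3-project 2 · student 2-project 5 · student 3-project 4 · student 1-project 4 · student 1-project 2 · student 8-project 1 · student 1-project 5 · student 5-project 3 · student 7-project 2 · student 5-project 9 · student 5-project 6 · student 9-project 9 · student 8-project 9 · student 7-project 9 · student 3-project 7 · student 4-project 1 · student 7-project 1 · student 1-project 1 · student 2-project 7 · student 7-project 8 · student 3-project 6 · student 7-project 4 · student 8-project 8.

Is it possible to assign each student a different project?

Yes

For example, pair student 1–project 5, student 2–project 3, student 3–project 7, student 4–project 8, student 5–project 6, student 6–project 2, student 7–project 4, student 8–project 1, student 9–project 9.
Every student is matched, so this is a perfect matching.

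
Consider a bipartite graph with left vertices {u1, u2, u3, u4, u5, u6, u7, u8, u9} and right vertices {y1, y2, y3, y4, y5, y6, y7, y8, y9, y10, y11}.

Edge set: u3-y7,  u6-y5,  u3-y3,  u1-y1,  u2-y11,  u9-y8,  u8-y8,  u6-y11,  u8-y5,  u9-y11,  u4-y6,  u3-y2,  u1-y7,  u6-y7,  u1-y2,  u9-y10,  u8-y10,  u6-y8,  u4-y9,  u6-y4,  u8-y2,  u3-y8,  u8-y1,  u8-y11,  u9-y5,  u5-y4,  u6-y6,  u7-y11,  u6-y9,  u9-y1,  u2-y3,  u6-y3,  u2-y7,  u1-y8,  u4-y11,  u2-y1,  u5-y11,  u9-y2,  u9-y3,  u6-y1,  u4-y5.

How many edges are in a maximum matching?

For example, pair u1→y7, u2→y1, u3→y8, u4→y5, u5→y4, u6→y6, u7→y11, u8→y10, u9→y3.
All 9 left vertices are matched, so no larger matching exists.

9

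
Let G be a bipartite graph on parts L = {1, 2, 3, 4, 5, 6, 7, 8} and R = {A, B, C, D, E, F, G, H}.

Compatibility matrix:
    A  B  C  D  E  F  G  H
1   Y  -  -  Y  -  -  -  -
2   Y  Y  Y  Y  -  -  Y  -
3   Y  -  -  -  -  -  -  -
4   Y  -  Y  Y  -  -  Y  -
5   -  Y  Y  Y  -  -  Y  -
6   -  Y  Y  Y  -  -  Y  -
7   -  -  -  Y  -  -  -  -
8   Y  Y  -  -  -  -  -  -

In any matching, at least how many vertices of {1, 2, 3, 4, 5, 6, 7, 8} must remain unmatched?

3

For example, pair 1→D, 2→G, 3→A, 4→C, 5→B.
The set {1, 2, 3, 4, 5, 6, 7, 8} has only 5 neighbours ({A, B, C, D, G}), so by Hall's theorem at most 5 of the 8 left vertices can be matched.
That matches 5 of the 8, leaving 3 unmatched; no matching can do better.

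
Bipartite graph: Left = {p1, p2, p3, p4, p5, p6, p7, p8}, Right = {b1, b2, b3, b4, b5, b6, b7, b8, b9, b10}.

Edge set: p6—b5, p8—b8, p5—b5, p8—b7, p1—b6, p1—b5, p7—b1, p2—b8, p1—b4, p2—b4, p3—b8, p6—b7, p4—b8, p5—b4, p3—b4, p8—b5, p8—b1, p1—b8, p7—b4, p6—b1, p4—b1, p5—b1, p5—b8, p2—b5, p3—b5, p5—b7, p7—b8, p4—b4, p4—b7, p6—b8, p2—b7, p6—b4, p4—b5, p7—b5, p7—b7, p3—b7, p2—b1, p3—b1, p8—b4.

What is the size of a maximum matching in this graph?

For example, pair p1-b6, p2-b8, p3-b4, p4-b5, p5-b1, p6-b7.
The set {p2, p3, p4, p5, p6, p7, p8} has only 5 neighbours ({b1, b4, b5, b7, b8}), so by Hall's theorem at most 6 of the 8 left vertices can be matched.

6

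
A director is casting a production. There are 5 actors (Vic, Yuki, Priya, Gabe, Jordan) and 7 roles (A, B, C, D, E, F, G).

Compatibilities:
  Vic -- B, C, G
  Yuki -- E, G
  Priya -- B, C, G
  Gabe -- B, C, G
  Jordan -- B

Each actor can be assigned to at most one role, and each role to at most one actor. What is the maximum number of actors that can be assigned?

For example, pair Vic–G, Yuki–E, Priya–C, Gabe–B.
The set {Vic, Priya, Gabe, Jordan} has only 3 neighbours ({B, C, G}), so by Hall's theorem at most 4 of the 5 actors can be matched.

4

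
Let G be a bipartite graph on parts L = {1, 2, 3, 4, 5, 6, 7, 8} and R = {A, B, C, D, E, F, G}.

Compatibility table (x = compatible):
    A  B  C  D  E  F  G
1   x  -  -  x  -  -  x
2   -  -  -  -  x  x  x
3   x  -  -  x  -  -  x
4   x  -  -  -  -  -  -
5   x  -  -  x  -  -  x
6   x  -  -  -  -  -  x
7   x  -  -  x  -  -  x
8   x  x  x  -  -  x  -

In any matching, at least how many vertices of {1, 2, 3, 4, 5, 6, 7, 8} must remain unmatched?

3

A valid assignment of size 5: 1-D, 2-E, 3-G, 4-A, 8-B.
The set {1, 3, 4, 5, 6, 7} has only 3 neighbours ({A, D, G}), so by Hall's theorem at most 5 of the 8 left vertices can be matched.
That matches 5 of the 8, leaving 3 unmatched; no matching can do better.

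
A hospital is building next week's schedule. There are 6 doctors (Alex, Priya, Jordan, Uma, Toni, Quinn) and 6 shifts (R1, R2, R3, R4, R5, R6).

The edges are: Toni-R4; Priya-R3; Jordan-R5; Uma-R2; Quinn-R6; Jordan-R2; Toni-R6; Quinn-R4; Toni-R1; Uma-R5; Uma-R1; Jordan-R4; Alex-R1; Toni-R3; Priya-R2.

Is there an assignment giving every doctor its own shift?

Yes

A valid assignment of size 6: Alex–R1, Priya–R3, Jordan–R5, Uma–R2, Toni–R6, Quinn–R4.
All 6 doctors are covered.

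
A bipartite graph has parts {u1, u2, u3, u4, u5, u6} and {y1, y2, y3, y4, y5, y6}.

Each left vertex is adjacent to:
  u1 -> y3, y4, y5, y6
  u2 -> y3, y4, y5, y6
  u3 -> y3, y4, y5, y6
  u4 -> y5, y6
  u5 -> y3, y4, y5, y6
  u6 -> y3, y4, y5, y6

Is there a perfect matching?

No

The set {u1, u2, u3, u4, u5, u6} has only 4 neighbours ({y3, y4, y5, y6}), so by Hall's theorem at most 4 of the 6 left vertices can be matched.
Hence no matching covers every left vertex.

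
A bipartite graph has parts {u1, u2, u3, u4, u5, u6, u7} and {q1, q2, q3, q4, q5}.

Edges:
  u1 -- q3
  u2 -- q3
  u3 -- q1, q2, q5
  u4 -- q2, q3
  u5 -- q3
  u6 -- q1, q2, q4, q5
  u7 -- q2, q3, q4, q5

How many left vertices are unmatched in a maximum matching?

A valid assignment of size 5: u1→q3, u3→q1, u4→q2, u6→q5, u7→q4.
The set {u1, u2, u5} has only 1 neighbour ({q3}), so by Hall's theorem at most 5 of the 7 left vertices can be matched.
That matches 5 of the 7, leaving 2 unmatched; no matching can do better.

2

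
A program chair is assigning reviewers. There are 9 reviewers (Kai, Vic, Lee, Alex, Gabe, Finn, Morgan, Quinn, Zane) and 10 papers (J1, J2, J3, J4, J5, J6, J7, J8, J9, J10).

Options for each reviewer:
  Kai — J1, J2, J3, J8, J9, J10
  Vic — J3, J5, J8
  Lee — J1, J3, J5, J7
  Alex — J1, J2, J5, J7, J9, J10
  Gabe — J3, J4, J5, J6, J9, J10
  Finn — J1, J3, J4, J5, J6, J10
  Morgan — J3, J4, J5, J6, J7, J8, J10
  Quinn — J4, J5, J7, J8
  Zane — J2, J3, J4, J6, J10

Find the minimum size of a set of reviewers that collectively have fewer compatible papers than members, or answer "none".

none

A matching saturating every reviewer exists, for instance Kai→J2, Vic→J3, Lee→J5, Alex→J7, Gabe→J9, Finn→J1, Morgan→J10, Quinn→J8, Zane→J6.
By Hall's marriage theorem, this means |N(S)| ≥ |S| for every subset S, so no violating subset exists.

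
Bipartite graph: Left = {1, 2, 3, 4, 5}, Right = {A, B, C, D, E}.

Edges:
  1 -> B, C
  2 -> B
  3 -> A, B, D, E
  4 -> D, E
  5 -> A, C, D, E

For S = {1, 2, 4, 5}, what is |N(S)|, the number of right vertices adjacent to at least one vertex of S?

The union of neighbours of {1, 2, 4, 5} is {A, B, C, D, E}, which has 5 elements.
Since |N(S)| = 5 ≥ |S| = 4, Hall's condition holds for this subset.

5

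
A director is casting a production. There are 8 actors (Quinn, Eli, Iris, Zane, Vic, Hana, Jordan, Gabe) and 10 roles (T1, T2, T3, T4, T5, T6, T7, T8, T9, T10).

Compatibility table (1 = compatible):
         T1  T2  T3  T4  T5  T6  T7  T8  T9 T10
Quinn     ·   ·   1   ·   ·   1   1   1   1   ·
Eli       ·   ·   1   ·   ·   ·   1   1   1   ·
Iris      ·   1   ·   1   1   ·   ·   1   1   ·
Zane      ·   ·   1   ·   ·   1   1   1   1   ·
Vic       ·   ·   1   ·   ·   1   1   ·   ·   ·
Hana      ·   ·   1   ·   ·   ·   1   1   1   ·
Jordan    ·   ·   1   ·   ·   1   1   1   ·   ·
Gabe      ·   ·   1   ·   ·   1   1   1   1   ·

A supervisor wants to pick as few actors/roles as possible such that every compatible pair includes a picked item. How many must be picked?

{Iris, T3, T6, T7, T8, T9} is a vertex cover of size 6: every edge has an endpoint in this set.
No smaller cover exists because Quinn–T3, Eli–T7, Iris–T4, Zane–T8, Vic–T6, Hana–T9 is a matching of size 6, and a cover must include an endpoint of each of these disjoint edges (König's theorem).

6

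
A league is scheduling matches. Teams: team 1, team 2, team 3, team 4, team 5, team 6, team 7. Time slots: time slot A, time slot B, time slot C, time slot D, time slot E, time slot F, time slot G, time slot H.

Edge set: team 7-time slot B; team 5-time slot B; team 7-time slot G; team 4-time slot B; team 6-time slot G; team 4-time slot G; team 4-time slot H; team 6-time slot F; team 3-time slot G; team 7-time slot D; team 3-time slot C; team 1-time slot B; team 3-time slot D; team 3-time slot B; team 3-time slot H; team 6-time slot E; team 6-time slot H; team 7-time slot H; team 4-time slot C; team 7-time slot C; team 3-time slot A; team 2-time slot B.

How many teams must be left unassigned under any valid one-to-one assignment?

2

A valid assignment of size 5: team 1-time slot B, team 3-time slot G, team 4-time slot H, team 6-time slot F, team 7-time slot C.
The set {team 1, team 2, team 5} has only 1 neighbour ({time slot B}), so by Hall's theorem at most 5 of the 7 teams can be matched.
That matches 5 of the 7, leaving 2 unmatched; no matching can do better.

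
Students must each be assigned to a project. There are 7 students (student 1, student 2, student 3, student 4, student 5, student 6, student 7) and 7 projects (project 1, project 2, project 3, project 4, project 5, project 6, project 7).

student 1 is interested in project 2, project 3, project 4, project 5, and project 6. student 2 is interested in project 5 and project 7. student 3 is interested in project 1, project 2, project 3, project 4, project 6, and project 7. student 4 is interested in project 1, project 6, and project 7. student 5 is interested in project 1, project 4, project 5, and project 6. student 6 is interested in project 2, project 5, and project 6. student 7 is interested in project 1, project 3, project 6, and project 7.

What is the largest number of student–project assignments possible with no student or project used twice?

One maximum matching: student 1→project 2, student 2→project 5, student 3→project 3, student 4→project 1, student 5→project 4, student 6→project 6, student 7→project 7.
All 7 students are matched, so no larger matching exists.

7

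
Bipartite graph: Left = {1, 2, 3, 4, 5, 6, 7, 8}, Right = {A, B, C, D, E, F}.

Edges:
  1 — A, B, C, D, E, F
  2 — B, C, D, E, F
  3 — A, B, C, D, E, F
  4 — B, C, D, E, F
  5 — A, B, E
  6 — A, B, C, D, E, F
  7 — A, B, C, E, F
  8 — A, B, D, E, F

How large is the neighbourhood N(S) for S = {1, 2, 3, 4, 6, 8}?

6

The union of neighbours of {1, 2, 3, 4, 6, 8} is {A, B, C, D, E, F}, which has 6 elements.
Since |N(S)| = 6 ≥ |S| = 6, Hall's condition holds for this subset.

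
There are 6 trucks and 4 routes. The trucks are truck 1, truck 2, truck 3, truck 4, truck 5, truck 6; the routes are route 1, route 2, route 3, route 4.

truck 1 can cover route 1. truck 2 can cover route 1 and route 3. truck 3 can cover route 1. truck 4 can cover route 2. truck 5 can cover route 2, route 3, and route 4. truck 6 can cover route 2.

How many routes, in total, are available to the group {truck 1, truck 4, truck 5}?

The union of neighbours of {truck 1, truck 4, truck 5} is {route 1, route 2, route 3, route 4}, which has 4 elements.
Since |N(S)| = 4 ≥ |S| = 3, Hall's condition holds for this subset.

4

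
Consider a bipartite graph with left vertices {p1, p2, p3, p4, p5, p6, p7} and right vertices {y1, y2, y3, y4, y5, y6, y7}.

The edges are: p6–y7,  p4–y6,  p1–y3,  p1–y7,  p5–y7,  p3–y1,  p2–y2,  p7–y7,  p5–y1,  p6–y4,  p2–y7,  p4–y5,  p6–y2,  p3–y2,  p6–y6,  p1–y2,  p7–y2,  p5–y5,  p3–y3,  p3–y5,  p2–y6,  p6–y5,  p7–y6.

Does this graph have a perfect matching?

Yes

A valid assignment of size 7: p1–y3, p2–y2, p3–y1, p4–y6, p5–y5, p6–y4, p7–y7.
Every left vertex is matched, so this is a perfect matching.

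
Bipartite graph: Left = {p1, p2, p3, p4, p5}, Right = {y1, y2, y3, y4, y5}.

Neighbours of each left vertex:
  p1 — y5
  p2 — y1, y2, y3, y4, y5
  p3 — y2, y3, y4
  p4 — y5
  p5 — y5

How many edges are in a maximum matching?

One maximum matching: p1–y5, p2–y4, p3–y3.
The set {p1, p4, p5} has only 1 neighbour ({y5}), so by Hall's theorem at most 3 of the 5 left vertices can be matched.

3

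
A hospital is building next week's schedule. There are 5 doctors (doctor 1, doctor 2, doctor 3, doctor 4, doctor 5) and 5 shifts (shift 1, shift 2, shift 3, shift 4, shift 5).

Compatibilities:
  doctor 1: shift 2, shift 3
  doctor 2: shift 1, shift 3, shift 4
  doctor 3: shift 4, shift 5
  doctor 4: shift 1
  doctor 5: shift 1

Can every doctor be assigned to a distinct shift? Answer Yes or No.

The set {doctor 4, doctor 5} has only 1 neighbour ({shift 1}), so by Hall's theorem at most 4 of the 5 doctors can be matched.
Hence no matching covers every doctor.

No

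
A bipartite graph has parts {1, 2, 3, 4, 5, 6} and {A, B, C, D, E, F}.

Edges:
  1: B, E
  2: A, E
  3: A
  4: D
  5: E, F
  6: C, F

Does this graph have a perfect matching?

Yes

One maximum matching: 1–B, 2–E, 3–A, 4–D, 5–F, 6–C.
All 6 left vertices are covered.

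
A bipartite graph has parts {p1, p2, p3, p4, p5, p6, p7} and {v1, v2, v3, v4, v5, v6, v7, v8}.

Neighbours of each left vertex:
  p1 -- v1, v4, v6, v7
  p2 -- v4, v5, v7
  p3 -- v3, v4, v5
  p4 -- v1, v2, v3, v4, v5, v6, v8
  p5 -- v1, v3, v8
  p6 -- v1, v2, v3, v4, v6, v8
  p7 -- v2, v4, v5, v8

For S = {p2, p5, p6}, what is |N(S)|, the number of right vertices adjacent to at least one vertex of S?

8

The union of neighbours of {p2, p5, p6} is {v1, v2, v3, v4, v5, v6, v7, v8}, which has 8 elements.
Since |N(S)| = 8 ≥ |S| = 3, Hall's condition holds for this subset.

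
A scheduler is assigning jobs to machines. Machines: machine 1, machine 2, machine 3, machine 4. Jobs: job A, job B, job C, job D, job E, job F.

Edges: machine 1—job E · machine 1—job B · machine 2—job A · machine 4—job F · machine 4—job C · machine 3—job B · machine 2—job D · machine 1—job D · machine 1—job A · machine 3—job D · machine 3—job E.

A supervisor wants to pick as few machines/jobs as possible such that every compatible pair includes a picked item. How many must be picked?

4

{machine 1, machine 2, machine 3, machine 4} is a vertex cover of size 4: every edge has an endpoint in this set.
No smaller cover exists because machine 1–job A, machine 2–job D, machine 3–job E, machine 4–job F is a matching of size 4, and a cover must include an endpoint of each of these disjoint edges (König's theorem).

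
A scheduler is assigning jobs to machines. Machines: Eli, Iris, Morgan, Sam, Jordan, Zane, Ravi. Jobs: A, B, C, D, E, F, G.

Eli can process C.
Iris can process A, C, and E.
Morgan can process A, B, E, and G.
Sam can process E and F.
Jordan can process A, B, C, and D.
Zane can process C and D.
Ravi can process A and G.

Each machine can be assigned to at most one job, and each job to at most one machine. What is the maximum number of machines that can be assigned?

A valid assignment of size 7: Eli–C, Iris–A, Morgan–E, Sam–F, Jordan–B, Zane–D, Ravi–G.
This saturates every machine, so 7 is the maximum.

7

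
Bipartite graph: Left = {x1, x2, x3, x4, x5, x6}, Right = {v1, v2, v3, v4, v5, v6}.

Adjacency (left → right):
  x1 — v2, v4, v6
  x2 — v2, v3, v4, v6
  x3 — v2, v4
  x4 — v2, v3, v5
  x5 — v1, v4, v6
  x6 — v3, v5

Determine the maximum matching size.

6

A valid assignment of size 6: x1→v6, x2→v2, x3→v4, x4→v5, x5→v1, x6→v3.
This saturates every left vertex, so 6 is the maximum.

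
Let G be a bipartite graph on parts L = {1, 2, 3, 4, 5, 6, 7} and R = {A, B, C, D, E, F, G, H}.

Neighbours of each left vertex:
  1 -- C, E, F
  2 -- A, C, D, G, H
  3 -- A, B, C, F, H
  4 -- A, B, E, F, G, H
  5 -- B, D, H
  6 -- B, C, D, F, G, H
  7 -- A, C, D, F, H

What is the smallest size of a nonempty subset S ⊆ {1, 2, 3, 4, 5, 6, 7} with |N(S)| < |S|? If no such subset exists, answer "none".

none

A matching saturating every left vertex exists, for instance 1→E, 2→D, 3→F, 4→G, 5→B, 6→H, 7→A.
By Hall's marriage theorem, this means |N(S)| ≥ |S| for every subset S, so no violating subset exists.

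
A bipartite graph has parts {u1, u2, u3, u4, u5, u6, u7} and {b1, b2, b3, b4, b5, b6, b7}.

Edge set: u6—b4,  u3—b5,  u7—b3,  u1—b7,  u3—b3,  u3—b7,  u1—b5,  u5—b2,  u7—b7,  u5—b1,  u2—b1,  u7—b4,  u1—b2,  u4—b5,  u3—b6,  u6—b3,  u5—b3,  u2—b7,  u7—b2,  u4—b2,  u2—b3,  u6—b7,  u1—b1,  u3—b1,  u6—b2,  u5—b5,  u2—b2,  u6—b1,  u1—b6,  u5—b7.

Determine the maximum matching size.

One maximum matching: u1-b6, u2-b7, u3-b5, u4-b2, u5-b1, u6-b4, u7-b3.
This saturates every left vertex, so 7 is the maximum.

7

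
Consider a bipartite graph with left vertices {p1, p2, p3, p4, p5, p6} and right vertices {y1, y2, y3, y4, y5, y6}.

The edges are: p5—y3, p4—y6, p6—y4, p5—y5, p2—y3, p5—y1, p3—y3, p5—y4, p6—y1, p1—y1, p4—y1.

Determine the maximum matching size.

For example, pair p1→y1, p2→y3, p4→y6, p5→y5, p6→y4.
The set {p2, p3} has only 1 neighbour ({y3}), so by Hall's theorem at most 5 of the 6 left vertices can be matched.

5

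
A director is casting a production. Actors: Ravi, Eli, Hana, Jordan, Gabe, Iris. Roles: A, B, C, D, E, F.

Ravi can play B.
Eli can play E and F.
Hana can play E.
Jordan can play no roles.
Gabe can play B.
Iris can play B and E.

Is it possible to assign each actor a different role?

The set {Ravi, Hana, Jordan, Gabe, Iris} has only 2 neighbours ({B, E}), so by Hall's theorem at most 3 of the 6 actors can be matched.
Hence no matching covers every actor.

No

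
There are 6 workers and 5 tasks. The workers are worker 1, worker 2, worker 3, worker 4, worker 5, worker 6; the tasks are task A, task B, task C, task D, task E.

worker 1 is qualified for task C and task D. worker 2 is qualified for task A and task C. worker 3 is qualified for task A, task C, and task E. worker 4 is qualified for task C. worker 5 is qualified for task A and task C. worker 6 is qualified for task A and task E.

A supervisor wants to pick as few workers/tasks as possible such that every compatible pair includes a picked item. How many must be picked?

4

{worker 1, task A, task C, task E} is a vertex cover of size 4: every edge has an endpoint in this set.
No smaller cover exists because worker 1–task D, worker 2–task A, worker 3–task E, worker 4–task C is a matching of size 4, and a cover must include an endpoint of each of these disjoint edges (König's theorem).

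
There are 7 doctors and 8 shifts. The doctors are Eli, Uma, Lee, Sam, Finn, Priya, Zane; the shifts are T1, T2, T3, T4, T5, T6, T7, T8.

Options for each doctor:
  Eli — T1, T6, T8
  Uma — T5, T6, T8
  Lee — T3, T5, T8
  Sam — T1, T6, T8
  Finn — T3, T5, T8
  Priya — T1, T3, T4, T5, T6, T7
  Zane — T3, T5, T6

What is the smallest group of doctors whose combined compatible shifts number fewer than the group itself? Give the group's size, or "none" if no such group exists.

Take S = {Eli, Uma, Lee, Sam, Finn, Zane}. Its neighbourhood is {T1, T3, T5, T6, T8}, so |N(S)| = 5 < |S| = 6.
Every subset of size less than 6 has at least as many neighbours as members, so 6 is the minimum.

6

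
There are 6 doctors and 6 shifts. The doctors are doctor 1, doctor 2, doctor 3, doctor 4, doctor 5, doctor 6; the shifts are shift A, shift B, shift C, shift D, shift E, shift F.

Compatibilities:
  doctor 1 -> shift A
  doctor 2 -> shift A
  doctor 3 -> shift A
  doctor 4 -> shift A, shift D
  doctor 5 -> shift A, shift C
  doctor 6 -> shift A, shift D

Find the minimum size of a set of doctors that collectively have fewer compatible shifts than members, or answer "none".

Take S = {doctor 1, doctor 2}. Its neighbourhood is {shift A}, so |N(S)| = 1 < |S| = 2.
No single vertex violates Hall's condition since each has at least one neighbour, so 2 is the minimum.

2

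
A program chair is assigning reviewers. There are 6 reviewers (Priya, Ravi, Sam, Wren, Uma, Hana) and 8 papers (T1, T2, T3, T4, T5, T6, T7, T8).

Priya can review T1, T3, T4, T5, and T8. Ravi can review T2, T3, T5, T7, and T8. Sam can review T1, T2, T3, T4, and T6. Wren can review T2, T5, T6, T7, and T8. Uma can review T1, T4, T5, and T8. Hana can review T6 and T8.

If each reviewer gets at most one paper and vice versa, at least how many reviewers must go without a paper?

One maximum matching: Priya–T4, Ravi–T5, Sam–T3, Wren–T7, Uma–T8, Hana–T6.
All 6 reviewers are matched, so no larger matching exists.
That matches 6 of the 6, leaving 0 unmatched; no matching can do better.

0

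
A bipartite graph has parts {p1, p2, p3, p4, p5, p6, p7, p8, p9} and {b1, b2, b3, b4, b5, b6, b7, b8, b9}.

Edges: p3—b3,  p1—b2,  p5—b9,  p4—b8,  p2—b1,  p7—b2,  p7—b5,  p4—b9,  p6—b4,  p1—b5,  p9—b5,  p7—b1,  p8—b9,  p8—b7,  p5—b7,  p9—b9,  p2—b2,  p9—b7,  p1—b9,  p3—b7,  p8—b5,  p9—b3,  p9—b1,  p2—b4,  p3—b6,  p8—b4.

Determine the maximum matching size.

For example, pair p1–b9, p2–b1, p3–b6, p4–b8, p5–b7, p6–b4, p7–b2, p8–b5, p9–b3.
This saturates every left vertex, so 9 is the maximum.

9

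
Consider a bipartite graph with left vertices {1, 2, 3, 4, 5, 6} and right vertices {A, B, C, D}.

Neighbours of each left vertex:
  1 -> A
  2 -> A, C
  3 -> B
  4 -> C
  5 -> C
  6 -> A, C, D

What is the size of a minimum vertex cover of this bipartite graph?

The 4 edges 1–A, 2–C, 3–B, 6–D form a matching, so any vertex cover needs at least 4 vertices (one per matched edge).
Conversely {3, 6, A, C} meets every edge and has exactly 4 vertices, so 4 is optimal.

4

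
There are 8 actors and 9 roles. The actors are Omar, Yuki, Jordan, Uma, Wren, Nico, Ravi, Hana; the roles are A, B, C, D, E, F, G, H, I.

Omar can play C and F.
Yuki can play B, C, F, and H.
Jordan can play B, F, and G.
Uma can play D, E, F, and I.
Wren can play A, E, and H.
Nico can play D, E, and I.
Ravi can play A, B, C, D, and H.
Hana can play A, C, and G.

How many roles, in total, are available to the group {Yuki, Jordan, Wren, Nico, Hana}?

The union of neighbours of {Yuki, Jordan, Wren, Nico, Hana} is {A, B, C, D, E, F, G, H, I}, which has 9 elements.
Since |N(S)| = 9 ≥ |S| = 5, Hall's condition holds for this subset.

9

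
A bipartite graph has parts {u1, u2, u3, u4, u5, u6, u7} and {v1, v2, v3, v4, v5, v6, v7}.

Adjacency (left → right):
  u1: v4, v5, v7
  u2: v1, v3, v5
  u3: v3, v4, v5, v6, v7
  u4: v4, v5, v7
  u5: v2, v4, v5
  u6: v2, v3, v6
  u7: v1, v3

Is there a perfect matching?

Yes

For example, pair u1-v7, u2-v3, u3-v6, u4-v5, u5-v4, u6-v2, u7-v1.
Every left vertex is matched, so this is a perfect matching.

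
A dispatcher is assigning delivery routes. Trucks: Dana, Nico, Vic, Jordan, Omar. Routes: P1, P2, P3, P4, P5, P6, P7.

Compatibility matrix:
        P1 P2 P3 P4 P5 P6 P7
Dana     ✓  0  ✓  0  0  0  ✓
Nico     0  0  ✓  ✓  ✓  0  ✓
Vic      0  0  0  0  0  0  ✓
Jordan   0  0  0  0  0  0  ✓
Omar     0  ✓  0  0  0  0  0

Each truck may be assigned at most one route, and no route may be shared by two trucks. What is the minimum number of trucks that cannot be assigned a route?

1

For example, pair Dana–P1, Nico–P5, Vic–P7, Omar–P2.
The set {Vic, Jordan} has only 1 neighbour ({P7}), so by Hall's theorem at most 4 of the 5 trucks can be matched.
That matches 4 of the 5, leaving 1 unmatched; no matching can do better.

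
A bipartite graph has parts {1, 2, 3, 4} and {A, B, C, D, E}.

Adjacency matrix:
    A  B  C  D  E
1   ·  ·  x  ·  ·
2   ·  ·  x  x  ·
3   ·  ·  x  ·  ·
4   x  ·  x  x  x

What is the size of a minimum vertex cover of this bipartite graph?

3

The 3 edges 1–C, 2–D, 4–E form a matching, so any vertex cover needs at least 3 vertices (one per matched edge).
Conversely {2, 4, C} meets every edge and has exactly 3 vertices, so 3 is optimal.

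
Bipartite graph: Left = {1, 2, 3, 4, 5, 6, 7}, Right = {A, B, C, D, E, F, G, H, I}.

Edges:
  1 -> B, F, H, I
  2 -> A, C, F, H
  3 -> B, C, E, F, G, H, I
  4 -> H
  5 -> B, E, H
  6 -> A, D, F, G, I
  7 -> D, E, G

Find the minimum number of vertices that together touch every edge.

7

{1, 2, 3, 4, 5, 6, 7} is a vertex cover of size 7: every edge has an endpoint in this set.
No smaller cover exists because 1–F, 2–C, 3–G, 4–H, 5–B, 6–A, 7–E is a matching of size 7, and a cover must include an endpoint of each of these disjoint edges (König's theorem).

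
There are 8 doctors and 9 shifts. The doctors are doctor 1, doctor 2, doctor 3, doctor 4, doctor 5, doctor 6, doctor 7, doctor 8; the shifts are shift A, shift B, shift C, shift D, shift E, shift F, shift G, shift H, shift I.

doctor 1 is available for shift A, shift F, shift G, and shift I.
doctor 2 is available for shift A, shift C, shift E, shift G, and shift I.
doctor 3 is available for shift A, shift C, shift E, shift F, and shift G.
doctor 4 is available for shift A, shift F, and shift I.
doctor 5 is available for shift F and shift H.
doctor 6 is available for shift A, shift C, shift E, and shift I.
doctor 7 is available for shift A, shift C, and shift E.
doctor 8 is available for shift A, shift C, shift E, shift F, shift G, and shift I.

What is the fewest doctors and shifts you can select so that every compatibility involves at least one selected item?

7

{doctor 5, shift A, shift C, shift E, shift F, shift G, shift I} is a vertex cover of size 7: every edge has an endpoint in this set.
No smaller cover exists because doctor 1–shift I, doctor 2–shift C, doctor 3–shift G, doctor 4–shift F, doctor 5–shift H, doctor 6–shift A, doctor 7–shift E is a matching of size 7, and a cover must include an endpoint of each of these disjoint edges (König's theorem).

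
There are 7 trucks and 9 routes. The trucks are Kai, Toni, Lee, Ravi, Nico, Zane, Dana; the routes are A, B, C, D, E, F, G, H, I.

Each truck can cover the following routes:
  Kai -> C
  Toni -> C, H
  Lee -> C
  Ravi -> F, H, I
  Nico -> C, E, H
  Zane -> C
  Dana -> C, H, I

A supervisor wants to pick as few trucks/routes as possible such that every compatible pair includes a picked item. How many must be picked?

{Toni, Ravi, Nico, Dana, C} is a vertex cover of size 5: every edge has an endpoint in this set.
No smaller cover exists because Kai–C, Toni–H, Ravi–F, Nico–E, Dana–I is a matching of size 5, and a cover must include an endpoint of each of these disjoint edges (König's theorem).

5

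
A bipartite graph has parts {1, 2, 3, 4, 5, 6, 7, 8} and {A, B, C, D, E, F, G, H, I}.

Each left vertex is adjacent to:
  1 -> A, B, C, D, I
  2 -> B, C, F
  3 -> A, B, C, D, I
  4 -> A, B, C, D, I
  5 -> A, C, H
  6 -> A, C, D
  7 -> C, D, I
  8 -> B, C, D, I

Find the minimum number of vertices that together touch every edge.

The 7 edges 1–A, 2–F, 3–I, 4–B, 5–H, 6–D, 7–C form a matching, so any vertex cover needs at least 7 vertices (one per matched edge).
Conversely {2, 5, A, B, C, D, I} meets every edge and has exactly 7 vertices, so 7 is optimal.

7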